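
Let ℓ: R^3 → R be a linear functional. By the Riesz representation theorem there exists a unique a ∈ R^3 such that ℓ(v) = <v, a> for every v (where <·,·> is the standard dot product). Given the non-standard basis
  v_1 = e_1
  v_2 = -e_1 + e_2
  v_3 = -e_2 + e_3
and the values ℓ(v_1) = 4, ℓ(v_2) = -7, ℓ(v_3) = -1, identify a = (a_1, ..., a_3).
a = (4, -3, -4)

Write a = (a_1, ..., a_3) in the standard basis. For each basis vector v_i, ℓ(v_i) = <v_i, a> is a linear equation in the a_j's. Collect the n equations into a matrix system V a = ℓ, where row i of V is v_i (expressed in the standard basis). Since V is invertible (lower-triangular with 1s on the diagonal, up to permutation), solve by back-substitution:
  V =
[[1, 0, 0],
 [-1, 1, 0],
 [0, -1, 1]]
  V a = (4, -7, -1)
Solving gives a = (4, -3, -4).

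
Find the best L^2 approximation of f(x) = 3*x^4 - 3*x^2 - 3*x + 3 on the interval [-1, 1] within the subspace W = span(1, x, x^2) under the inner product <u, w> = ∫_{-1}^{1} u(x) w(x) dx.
g(x) = -3*x^2/7 - 3*x + 96/35

The best approximation g ∈ W is the orthogonal projection of f onto W. Writing g = a_0 + a_1 x + a_2 x^2, the coefficients solve the normal equations G · a = b where
  G_{ij} = <φ_i, φ_j> and b_i = <f, φ_i>, with φ_0 = 1, φ_1 = x, φ_2 = x^2.
G =
  [2, 0, 2/3]
  [0, 2/3, 0]
  [2/3, 0, 2/5],
b = (26/5, -2, 58/35).
Solving gives a_0 = 96/35, a_1 = -3, a_2 = -3/7, so
  g(x) = -3*x^2/7 - 3*x + 96/35.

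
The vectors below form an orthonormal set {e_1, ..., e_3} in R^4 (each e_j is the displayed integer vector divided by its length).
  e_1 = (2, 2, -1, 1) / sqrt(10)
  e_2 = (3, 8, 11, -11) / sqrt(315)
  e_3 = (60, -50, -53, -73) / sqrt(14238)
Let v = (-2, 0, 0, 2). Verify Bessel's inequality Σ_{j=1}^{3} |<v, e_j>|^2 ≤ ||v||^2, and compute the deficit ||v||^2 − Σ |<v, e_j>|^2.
Σ |<v, e_j>|^2 = 888/113; ||v||^2 = 8; deficit = 16/113

Write each e_j = u_j / sqrt(<u_j, u_j>) where u_j is the displayed integer vector. Then <v, e_j> = <v, u_j> / sqrt(<u_j, u_j>), so |<v, e_j>|^2 = <v, u_j>^2 / <u_j, u_j>.
Coefficients: <v, e_1> = -2/sqrt(10), <v, e_2> = -28/sqrt(315), <v, e_3> = -266/sqrt(14238).
Square and sum: Σ |<v, e_j>|^2 = 888/113.
Compute ||v||^2 = v·v = 8.
Deficit = 8 − 888/113 = 16/113 ≥ 0, confirming Bessel's inequality. (The deficit equals ||v − Σ <v,e_j> e_j||^2, the squared distance from v to span{e_j}.)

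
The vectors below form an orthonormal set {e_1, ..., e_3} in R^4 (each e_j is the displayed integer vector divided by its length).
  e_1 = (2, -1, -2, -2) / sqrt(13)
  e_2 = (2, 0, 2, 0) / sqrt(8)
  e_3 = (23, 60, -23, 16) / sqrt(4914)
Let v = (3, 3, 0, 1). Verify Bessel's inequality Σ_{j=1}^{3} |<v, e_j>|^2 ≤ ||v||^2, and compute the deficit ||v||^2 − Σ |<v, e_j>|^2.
Σ |<v, e_j>|^2 = 3566/189; ||v||^2 = 19; deficit = 25/189

Write each e_j = u_j / sqrt(<u_j, u_j>) where u_j is the displayed integer vector. Then <v, e_j> = <v, u_j> / sqrt(<u_j, u_j>), so |<v, e_j>|^2 = <v, u_j>^2 / <u_j, u_j>.
Coefficients: <v, e_1> = 1/sqrt(13), <v, e_2> = 6/sqrt(8), <v, e_3> = 265/sqrt(4914).
Square and sum: Σ |<v, e_j>|^2 = 3566/189.
Compute ||v||^2 = v·v = 19.
Deficit = 19 − 3566/189 = 25/189 ≥ 0, confirming Bessel's inequality. (The deficit equals ||v − Σ <v,e_j> e_j||^2, the squared distance from v to span{e_j}.)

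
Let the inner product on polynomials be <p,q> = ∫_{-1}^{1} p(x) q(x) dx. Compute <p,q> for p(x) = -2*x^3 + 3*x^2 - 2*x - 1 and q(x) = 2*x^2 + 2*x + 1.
<p,q> = -16/5

Expand the product: p(x)·q(x) = -4*x^5 + 2*x^4 - 3*x^2 - 4*x - 1.
∫_{-1}^{1} of each monomial x^k gives [2/(k+1) if k even, 0 if k odd]. Integrating term-by-term (or equivalently evaluating the antiderivative F(x) = -2*x^6/3 + 2*x^5/5 - x^3 - 2*x^2 - x at the endpoints):
  F(1) − F(−1) = -64/15 − (-16/15) = -16/5.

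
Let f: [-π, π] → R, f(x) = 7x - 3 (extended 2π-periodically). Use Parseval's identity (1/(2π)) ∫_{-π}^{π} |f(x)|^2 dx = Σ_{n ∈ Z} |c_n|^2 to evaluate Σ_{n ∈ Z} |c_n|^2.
Σ |c_n|^2 = 49π^2/3 + 9

Expand and integrate term by term over [-π, π]:
  ∫ (7x)^2 dx = 49·(2π^3/3); ∫ 2·7·(-3)·x dx = 0 (odd integrand); ∫ (-3)^2 dx = 9·2π.
So (1/(2π)) ∫_{-π}^{π} (7x - 3)^2 dx = 49π^2/3 + 9 = 49π^2/3 + 9.
Parseval ⇒ Σ |c_n|^2 = 49π^2/3 + 9.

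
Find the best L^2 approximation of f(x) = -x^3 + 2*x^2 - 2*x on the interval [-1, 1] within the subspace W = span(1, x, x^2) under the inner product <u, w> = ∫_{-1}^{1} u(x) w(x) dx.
g(x) = 2*x^2 - 13*x/5

The best approximation g ∈ W is the orthogonal projection of f onto W. Writing g = a_0 + a_1 x + a_2 x^2, the coefficients solve the normal equations G · a = b where
  G_{ij} = <φ_i, φ_j> and b_i = <f, φ_i>, with φ_0 = 1, φ_1 = x, φ_2 = x^2.
G =
  [2, 0, 2/3]
  [0, 2/3, 0]
  [2/3, 0, 2/5],
b = (4/3, -26/15, 4/5).
Solving gives a_0 = 0, a_1 = -13/5, a_2 = 2, so
  g(x) = 2*x^2 - 13*x/5.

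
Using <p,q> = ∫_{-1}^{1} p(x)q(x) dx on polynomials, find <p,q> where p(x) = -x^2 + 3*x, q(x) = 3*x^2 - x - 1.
<p,q> = -38/15

Expand the product: p(x)·q(x) = -3*x^4 + 10*x^3 - 2*x^2 - 3*x.
∫_{-1}^{1} of each monomial x^k gives [2/(k+1) if k even, 0 if k odd]. Integrating term-by-term (or equivalently evaluating the antiderivative F(x) = -3*x^5/5 + 5*x^4/2 - 2*x^3/3 - 3*x^2/2 at the endpoints):
  F(1) − F(−1) = -4/15 − (34/15) = -38/15.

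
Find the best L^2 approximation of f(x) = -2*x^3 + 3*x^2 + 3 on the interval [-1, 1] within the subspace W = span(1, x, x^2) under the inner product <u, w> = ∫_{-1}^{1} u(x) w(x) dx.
g(x) = 3*x^2 - 6*x/5 + 3

The best approximation g ∈ W is the orthogonal projection of f onto W. Writing g = a_0 + a_1 x + a_2 x^2, the coefficients solve the normal equations G · a = b where
  G_{ij} = <φ_i, φ_j> and b_i = <f, φ_i>, with φ_0 = 1, φ_1 = x, φ_2 = x^2.
G =
  [2, 0, 2/3]
  [0, 2/3, 0]
  [2/3, 0, 2/5],
b = (8, -4/5, 16/5).
Solving gives a_0 = 3, a_1 = -6/5, a_2 = 3, so
  g(x) = 3*x^2 - 6*x/5 + 3.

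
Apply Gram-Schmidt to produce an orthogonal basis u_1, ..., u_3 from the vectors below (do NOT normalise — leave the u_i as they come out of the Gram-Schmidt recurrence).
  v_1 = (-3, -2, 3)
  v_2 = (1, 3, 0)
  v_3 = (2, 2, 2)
Orthogonal basis:
  u_1 = (-3, -2, 3)
  u_2 = (-5/22, 24/11, 27/22)
  u_3 = (234/139, -78/139, 182/139)

Apply the Gram-Schmidt recurrence
  u_1 = v_1
  u_i = v_i − Σ_{j<i} ((v_i · u_j) / (u_j · u_j)) · u_j.

Step by step this gives:
  u_1 = (-3, -2, 3)
  u_2 = (-5/22, 24/11, 27/22)
  u_3 = (234/139, -78/139, 182/139)

Orthogonality check:
  u_2 · u_1 = 0 (should be 0)
  u_3 · u_1 = 0 (should be 0)
  u_3 · u_2 = 0 (should be 0)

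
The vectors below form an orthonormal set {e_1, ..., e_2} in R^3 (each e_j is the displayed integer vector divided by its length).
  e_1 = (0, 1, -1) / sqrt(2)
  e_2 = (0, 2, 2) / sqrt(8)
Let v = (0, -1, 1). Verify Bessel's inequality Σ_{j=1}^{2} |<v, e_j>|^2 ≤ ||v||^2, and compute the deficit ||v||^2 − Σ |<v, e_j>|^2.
Σ |<v, e_j>|^2 = 2; ||v||^2 = 2; deficit = 0

Write each e_j = u_j / sqrt(<u_j, u_j>) where u_j is the displayed integer vector. Then <v, e_j> = <v, u_j> / sqrt(<u_j, u_j>), so |<v, e_j>|^2 = <v, u_j>^2 / <u_j, u_j>.
Coefficients: <v, e_1> = -2/sqrt(2), <v, e_2> = 0/sqrt(8).
Square and sum: Σ |<v, e_j>|^2 = 2.
Compute ||v||^2 = v·v = 2.
Deficit = 2 − 2 = 0 ≥ 0, confirming Bessel's inequality. (The deficit equals ||v − Σ <v,e_j> e_j||^2, the squared distance from v to span{e_j}.)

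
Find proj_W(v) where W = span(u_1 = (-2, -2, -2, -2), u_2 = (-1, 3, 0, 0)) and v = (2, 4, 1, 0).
proj_W(v) = (2/3, 32/9, 25/18, 25/18)

Set up U = [u_1 | ... | u_2] ∈ R^(4×2). The projector onto W = col(U) is P = U (U^T U)^(-1) U^T.
Compute U^T U =
  [16, -4]
  [-4, 10],
and U^T v = (-14, 10).
Solve U^T U · c = U^T v for the coefficients: c = (-25/36, 13/18). The projection is proj_W(v) = U c.
Check: (v - proj_W(v)) · u_1 = 0  (should be 0).
Check: (v - proj_W(v)) · u_2 = 0  (should be 0).
Result: proj_W(v) = (2/3, 32/9, 25/18, 25/18).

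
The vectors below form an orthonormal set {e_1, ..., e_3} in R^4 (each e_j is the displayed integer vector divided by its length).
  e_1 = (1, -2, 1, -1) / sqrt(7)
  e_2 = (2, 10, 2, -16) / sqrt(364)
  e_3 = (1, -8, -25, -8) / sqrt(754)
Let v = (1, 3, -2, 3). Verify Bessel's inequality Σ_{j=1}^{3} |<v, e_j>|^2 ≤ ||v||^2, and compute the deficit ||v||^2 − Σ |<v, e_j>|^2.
Σ |<v, e_j>|^2 = 893/58; ||v||^2 = 23; deficit = 441/58

Write each e_j = u_j / sqrt(<u_j, u_j>) where u_j is the displayed integer vector. Then <v, e_j> = <v, u_j> / sqrt(<u_j, u_j>), so |<v, e_j>|^2 = <v, u_j>^2 / <u_j, u_j>.
Coefficients: <v, e_1> = -10/sqrt(7), <v, e_2> = -20/sqrt(364), <v, e_3> = 3/sqrt(754).
Square and sum: Σ |<v, e_j>|^2 = 893/58.
Compute ||v||^2 = v·v = 23.
Deficit = 23 − 893/58 = 441/58 ≥ 0, confirming Bessel's inequality. (The deficit equals ||v − Σ <v,e_j> e_j||^2, the squared distance from v to span{e_j}.)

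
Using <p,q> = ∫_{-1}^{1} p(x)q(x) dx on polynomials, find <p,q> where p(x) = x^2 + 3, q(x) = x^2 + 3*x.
<p,q> = 12/5

Expand the product: p(x)·q(x) = x^4 + 3*x^3 + 3*x^2 + 9*x.
∫_{-1}^{1} of each monomial x^k gives [2/(k+1) if k even, 0 if k odd]. Integrating term-by-term (or equivalently evaluating the antiderivative F(x) = x^5/5 + 3*x^4/4 + x^3 + 9*x^2/2 at the endpoints):
  F(1) − F(−1) = 129/20 − (81/20) = 12/5.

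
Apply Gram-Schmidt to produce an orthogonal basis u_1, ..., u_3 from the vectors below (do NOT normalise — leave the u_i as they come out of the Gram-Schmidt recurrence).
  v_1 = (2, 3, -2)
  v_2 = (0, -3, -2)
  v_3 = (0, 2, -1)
Orthogonal basis:
  u_1 = (2, 3, -2)
  u_2 = (10/17, -36/17, -44/17)
  u_3 = (-6/7, 2/7, -3/7)

Apply the Gram-Schmidt recurrence
  u_1 = v_1
  u_i = v_i − Σ_{j<i} ((v_i · u_j) / (u_j · u_j)) · u_j.

Step by step this gives:
  u_1 = (2, 3, -2)
  u_2 = (10/17, -36/17, -44/17)
  u_3 = (-6/7, 2/7, -3/7)

Orthogonality check:
  u_2 · u_1 = 0 (should be 0)
  u_3 · u_1 = 0 (should be 0)
  u_3 · u_2 = 0 (should be 0)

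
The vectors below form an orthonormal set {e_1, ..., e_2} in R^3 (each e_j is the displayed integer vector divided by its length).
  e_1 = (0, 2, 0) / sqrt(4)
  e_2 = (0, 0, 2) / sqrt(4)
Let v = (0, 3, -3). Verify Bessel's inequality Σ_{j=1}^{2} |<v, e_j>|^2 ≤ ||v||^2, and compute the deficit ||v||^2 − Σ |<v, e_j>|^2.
Σ |<v, e_j>|^2 = 18; ||v||^2 = 18; deficit = 0

Write each e_j = u_j / sqrt(<u_j, u_j>) where u_j is the displayed integer vector. Then <v, e_j> = <v, u_j> / sqrt(<u_j, u_j>), so |<v, e_j>|^2 = <v, u_j>^2 / <u_j, u_j>.
Coefficients: <v, e_1> = 6/sqrt(4), <v, e_2> = -6/sqrt(4).
Square and sum: Σ |<v, e_j>|^2 = 18.
Compute ||v||^2 = v·v = 18.
Deficit = 18 − 18 = 0 ≥ 0, confirming Bessel's inequality. (The deficit equals ||v − Σ <v,e_j> e_j||^2, the squared distance from v to span{e_j}.)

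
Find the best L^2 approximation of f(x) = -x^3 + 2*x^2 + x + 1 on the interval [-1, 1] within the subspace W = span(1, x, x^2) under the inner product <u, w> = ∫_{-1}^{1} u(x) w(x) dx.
g(x) = 2*x^2 + 2*x/5 + 1

The best approximation g ∈ W is the orthogonal projection of f onto W. Writing g = a_0 + a_1 x + a_2 x^2, the coefficients solve the normal equations G · a = b where
  G_{ij} = <φ_i, φ_j> and b_i = <f, φ_i>, with φ_0 = 1, φ_1 = x, φ_2 = x^2.
G =
  [2, 0, 2/3]
  [0, 2/3, 0]
  [2/3, 0, 2/5],
b = (10/3, 4/15, 22/15).
Solving gives a_0 = 1, a_1 = 2/5, a_2 = 2, so
  g(x) = 2*x^2 + 2*x/5 + 1.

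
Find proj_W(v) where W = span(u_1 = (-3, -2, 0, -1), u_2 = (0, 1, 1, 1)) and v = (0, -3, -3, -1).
proj_W(v) = (0, -7/3, -7/3, -7/3)

Set up U = [u_1 | ... | u_2] ∈ R^(4×2). The projector onto W = col(U) is P = U (U^T U)^(-1) U^T.
Compute U^T U =
  [14, -3]
  [-3, 3],
and U^T v = (7, -7).
Solve U^T U · c = U^T v for the coefficients: c = (0, -7/3). The projection is proj_W(v) = U c.
Check: (v - proj_W(v)) · u_1 = 0  (should be 0).
Check: (v - proj_W(v)) · u_2 = 0  (should be 0).
Result: proj_W(v) = (0, -7/3, -7/3, -7/3).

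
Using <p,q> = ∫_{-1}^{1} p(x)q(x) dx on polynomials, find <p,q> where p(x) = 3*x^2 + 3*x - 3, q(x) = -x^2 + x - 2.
<p,q> = 54/5

Expand the product: p(x)·q(x) = -3*x^4 - 9*x + 6.
∫_{-1}^{1} of each monomial x^k gives [2/(k+1) if k even, 0 if k odd]. Integrating term-by-term (or equivalently evaluating the antiderivative F(x) = -3*x^5/5 - 9*x^2/2 + 6*x at the endpoints):
  F(1) − F(−1) = 9/10 − (-99/10) = 54/5.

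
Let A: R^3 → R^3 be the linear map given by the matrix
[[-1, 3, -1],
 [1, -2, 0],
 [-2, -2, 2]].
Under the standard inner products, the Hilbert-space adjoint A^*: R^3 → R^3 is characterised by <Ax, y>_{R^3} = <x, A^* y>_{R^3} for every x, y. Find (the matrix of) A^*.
A^* = A^T =
[[-1, 1, -2],
 [3, -2, -2],
 [-1, 0, 2]]

For real matrices with standard dot products, the defining identity <Ax, y> = <x, A^* y> gives (Ax)^T y = x^T (A^*) y, i.e. x^T A^T y = x^T (A^*) y. Since this holds for all x, y, we must have A^* = A^T. Therefore
A^* =
[[-1, 1, -2],
 [3, -2, -2],
 [-1, 0, 2]].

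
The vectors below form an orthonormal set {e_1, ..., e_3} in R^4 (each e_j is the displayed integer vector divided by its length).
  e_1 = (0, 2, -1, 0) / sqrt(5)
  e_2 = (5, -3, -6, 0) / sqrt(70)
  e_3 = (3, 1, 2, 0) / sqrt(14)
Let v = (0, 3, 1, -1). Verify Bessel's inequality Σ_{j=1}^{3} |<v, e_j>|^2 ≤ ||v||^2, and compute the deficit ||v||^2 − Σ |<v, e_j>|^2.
Σ |<v, e_j>|^2 = 10; ||v||^2 = 11; deficit = 1

Write each e_j = u_j / sqrt(<u_j, u_j>) where u_j is the displayed integer vector. Then <v, e_j> = <v, u_j> / sqrt(<u_j, u_j>), so |<v, e_j>|^2 = <v, u_j>^2 / <u_j, u_j>.
Coefficients: <v, e_1> = 5/sqrt(5), <v, e_2> = -15/sqrt(70), <v, e_3> = 5/sqrt(14).
Square and sum: Σ |<v, e_j>|^2 = 10.
Compute ||v||^2 = v·v = 11.
Deficit = 11 − 10 = 1 ≥ 0, confirming Bessel's inequality. (The deficit equals ||v − Σ <v,e_j> e_j||^2, the squared distance from v to span{e_j}.)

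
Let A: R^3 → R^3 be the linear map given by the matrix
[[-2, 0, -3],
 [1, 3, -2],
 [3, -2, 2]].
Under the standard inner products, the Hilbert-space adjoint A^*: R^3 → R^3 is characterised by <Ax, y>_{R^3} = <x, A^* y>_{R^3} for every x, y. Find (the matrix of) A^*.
A^* = A^T =
[[-2, 1, 3],
 [0, 3, -2],
 [-3, -2, 2]]

For real matrices with standard dot products, the defining identity <Ax, y> = <x, A^* y> gives (Ax)^T y = x^T (A^*) y, i.e. x^T A^T y = x^T (A^*) y. Since this holds for all x, y, we must have A^* = A^T. Therefore
A^* =
[[-2, 1, 3],
 [0, 3, -2],
 [-3, -2, 2]].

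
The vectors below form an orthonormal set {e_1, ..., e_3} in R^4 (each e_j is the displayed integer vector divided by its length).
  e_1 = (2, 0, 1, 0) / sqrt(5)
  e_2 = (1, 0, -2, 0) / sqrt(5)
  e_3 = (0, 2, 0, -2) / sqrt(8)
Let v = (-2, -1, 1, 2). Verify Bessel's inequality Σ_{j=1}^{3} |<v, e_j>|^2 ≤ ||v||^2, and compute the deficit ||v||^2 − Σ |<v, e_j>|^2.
Σ |<v, e_j>|^2 = 19/2; ||v||^2 = 10; deficit = 1/2

Write each e_j = u_j / sqrt(<u_j, u_j>) where u_j is the displayed integer vector. Then <v, e_j> = <v, u_j> / sqrt(<u_j, u_j>), so |<v, e_j>|^2 = <v, u_j>^2 / <u_j, u_j>.
Coefficients: <v, e_1> = -3/sqrt(5), <v, e_2> = -4/sqrt(5), <v, e_3> = -6/sqrt(8).
Square and sum: Σ |<v, e_j>|^2 = 19/2.
Compute ||v||^2 = v·v = 10.
Deficit = 10 − 19/2 = 1/2 ≥ 0, confirming Bessel's inequality. (The deficit equals ||v − Σ <v,e_j> e_j||^2, the squared distance from v to span{e_j}.)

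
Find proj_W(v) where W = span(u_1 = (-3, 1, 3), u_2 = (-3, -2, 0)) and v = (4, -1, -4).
proj_W(v) = (45/11, -25/22, -85/22)

Set up U = [u_1 | ... | u_2] ∈ R^(3×2). The projector onto W = col(U) is P = U (U^T U)^(-1) U^T.
Compute U^T U =
  [19, 7]
  [7, 13],
and U^T v = (-25, -10).
Solve U^T U · c = U^T v for the coefficients: c = (-85/66, -5/66). The projection is proj_W(v) = U c.
Check: (v - proj_W(v)) · u_1 = 0  (should be 0).
Check: (v - proj_W(v)) · u_2 = 0  (should be 0).
Result: proj_W(v) = (45/11, -25/22, -85/22).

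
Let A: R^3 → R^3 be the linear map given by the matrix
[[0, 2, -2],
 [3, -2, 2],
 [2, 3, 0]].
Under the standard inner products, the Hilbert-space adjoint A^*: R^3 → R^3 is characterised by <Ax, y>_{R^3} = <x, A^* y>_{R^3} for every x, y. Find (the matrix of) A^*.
A^* = A^T =
[[0, 3, 2],
 [2, -2, 3],
 [-2, 2, 0]]

For real matrices with standard dot products, the defining identity <Ax, y> = <x, A^* y> gives (Ax)^T y = x^T (A^*) y, i.e. x^T A^T y = x^T (A^*) y. Since this holds for all x, y, we must have A^* = A^T. Therefore
A^* =
[[0, 3, 2],
 [2, -2, 3],
 [-2, 2, 0]].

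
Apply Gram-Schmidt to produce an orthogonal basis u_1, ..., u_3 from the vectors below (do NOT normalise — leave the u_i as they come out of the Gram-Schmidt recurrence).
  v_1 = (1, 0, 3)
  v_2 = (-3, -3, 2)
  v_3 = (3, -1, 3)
Orthogonal basis:
  u_1 = (1, 0, 3)
  u_2 = (-33/10, -3, 11/10)
  u_3 = (261/211, -319/211, -87/211)

Apply the Gram-Schmidt recurrence
  u_1 = v_1
  u_i = v_i − Σ_{j<i} ((v_i · u_j) / (u_j · u_j)) · u_j.

Step by step this gives:
  u_1 = (1, 0, 3)
  u_2 = (-33/10, -3, 11/10)
  u_3 = (261/211, -319/211, -87/211)

Orthogonality check:
  u_2 · u_1 = 0 (should be 0)
  u_3 · u_1 = 0 (should be 0)
  u_3 · u_2 = 0 (should be 0)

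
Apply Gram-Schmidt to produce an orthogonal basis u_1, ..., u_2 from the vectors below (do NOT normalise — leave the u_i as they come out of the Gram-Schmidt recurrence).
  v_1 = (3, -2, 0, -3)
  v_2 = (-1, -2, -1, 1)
Orthogonal basis:
  u_1 = (3, -2, 0, -3)
  u_2 = (-8/11, -24/11, -1, 8/11)

Apply the Gram-Schmidt recurrence
  u_1 = v_1
  u_i = v_i − Σ_{j<i} ((v_i · u_j) / (u_j · u_j)) · u_j.

Step by step this gives:
  u_1 = (3, -2, 0, -3)
  u_2 = (-8/11, -24/11, -1, 8/11)

Orthogonality check:
  u_2 · u_1 = 0 (should be 0)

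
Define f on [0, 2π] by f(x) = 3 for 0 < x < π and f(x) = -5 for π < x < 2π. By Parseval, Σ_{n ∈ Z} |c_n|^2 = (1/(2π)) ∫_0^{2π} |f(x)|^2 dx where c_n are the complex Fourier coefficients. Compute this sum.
Σ |c_n|^2 = 17

Parseval equates the L^2 energy of f (normalised by 1/(2π)) with the ℓ^2 sum of its Fourier coefficients: (1/(2π)) ∫_0^{2π} |f|^2 = Σ |c_n|^2.
Compute the left side: (1/(2π)) [∫_0^π 3^2 dx + ∫_π^{2π} (-5)^2 dx] = (1/(2π)) · (9π + 25π) = (9 + 25)/2 = 17.
So Σ_{n ∈ Z} |c_n|^2 = 17.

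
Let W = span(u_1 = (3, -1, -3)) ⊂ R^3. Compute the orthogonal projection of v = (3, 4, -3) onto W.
proj_W(v) = (42/19, -14/19, -42/19)

Set up U = [u_1 | ... | u_1] ∈ R^(3×1). The projector onto W = col(U) is P = U (U^T U)^(-1) U^T.
Compute U^T U =
  [19],
and U^T v = (14).
Solve U^T U · c = U^T v for the coefficients: c = (14/19). The projection is proj_W(v) = U c.
Check: (v - proj_W(v)) · u_1 = 0  (should be 0).
Result: proj_W(v) = (42/19, -14/19, -42/19).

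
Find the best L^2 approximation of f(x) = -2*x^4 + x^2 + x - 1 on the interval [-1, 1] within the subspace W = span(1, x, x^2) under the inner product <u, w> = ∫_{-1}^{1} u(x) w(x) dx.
g(x) = -5*x^2/7 + x - 29/35

The best approximation g ∈ W is the orthogonal projection of f onto W. Writing g = a_0 + a_1 x + a_2 x^2, the coefficients solve the normal equations G · a = b where
  G_{ij} = <φ_i, φ_j> and b_i = <f, φ_i>, with φ_0 = 1, φ_1 = x, φ_2 = x^2.
G =
  [2, 0, 2/3]
  [0, 2/3, 0]
  [2/3, 0, 2/5],
b = (-32/15, 2/3, -88/105).
Solving gives a_0 = -29/35, a_1 = 1, a_2 = -5/7, so
  g(x) = -5*x^2/7 + x - 29/35.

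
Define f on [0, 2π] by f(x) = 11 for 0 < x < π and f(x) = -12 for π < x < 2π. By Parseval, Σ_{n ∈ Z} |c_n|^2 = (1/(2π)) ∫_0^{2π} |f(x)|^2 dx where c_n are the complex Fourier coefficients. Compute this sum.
Σ |c_n|^2 = 265/2

Parseval equates the L^2 energy of f (normalised by 1/(2π)) with the ℓ^2 sum of its Fourier coefficients: (1/(2π)) ∫_0^{2π} |f|^2 = Σ |c_n|^2.
Compute the left side: (1/(2π)) [∫_0^π 11^2 dx + ∫_π^{2π} (-12)^2 dx] = (1/(2π)) · (121π + 144π) = (121 + 144)/2 = 265/2.
So Σ_{n ∈ Z} |c_n|^2 = 265/2.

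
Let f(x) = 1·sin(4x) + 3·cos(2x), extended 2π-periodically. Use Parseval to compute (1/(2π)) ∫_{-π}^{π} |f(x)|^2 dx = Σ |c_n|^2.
Σ |c_n|^2 = 5

Expand |f|^2 and use orthogonality of {sin(nx), cos(mx)} on [-π, π]:
  ∫_{-π}^{π} sin(nx)^2 dx = π, ∫ cos(mx)^2 dx = π, and cross terms integrate to 0.
So ∫_{-π}^{π} f(x)^2 dx = 1^2 · π + 3^2 · π = (1 + 9)π.
Divide by 2π: (1 + 9)/2 = 5.
By Parseval, this equals Σ |c_n|^2.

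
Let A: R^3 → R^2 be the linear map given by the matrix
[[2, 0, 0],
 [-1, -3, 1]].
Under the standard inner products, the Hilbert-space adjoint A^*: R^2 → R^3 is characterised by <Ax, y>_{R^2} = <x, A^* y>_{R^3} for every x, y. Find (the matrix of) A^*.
A^* = A^T =
[[2, -1],
 [0, -3],
 [0, 1]]

For real matrices with standard dot products, the defining identity <Ax, y> = <x, A^* y> gives (Ax)^T y = x^T (A^*) y, i.e. x^T A^T y = x^T (A^*) y. Since this holds for all x, y, we must have A^* = A^T. Therefore
A^* =
[[2, -1],
 [0, -3],
 [0, 1]].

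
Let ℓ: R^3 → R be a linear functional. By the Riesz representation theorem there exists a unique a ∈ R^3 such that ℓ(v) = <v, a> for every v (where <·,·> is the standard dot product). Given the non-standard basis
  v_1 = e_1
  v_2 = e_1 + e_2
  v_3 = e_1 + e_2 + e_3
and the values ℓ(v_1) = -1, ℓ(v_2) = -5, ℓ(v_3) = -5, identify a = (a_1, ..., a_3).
a = (-1, -4, 0)

Write a = (a_1, ..., a_3) in the standard basis. For each basis vector v_i, ℓ(v_i) = <v_i, a> is a linear equation in the a_j's. Collect the n equations into a matrix system V a = ℓ, where row i of V is v_i (expressed in the standard basis). Since V is invertible (lower-triangular with 1s on the diagonal, up to permutation), solve by back-substitution:
  V =
[[1, 0, 0],
 [1, 1, 0],
 [1, 1, 1]]
  V a = (-1, -5, -5)
Solving gives a = (-1, -4, 0).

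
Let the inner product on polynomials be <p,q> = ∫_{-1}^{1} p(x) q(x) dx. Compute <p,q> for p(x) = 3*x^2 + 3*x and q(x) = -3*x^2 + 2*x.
<p,q> = 2/5

Expand the product: p(x)·q(x) = -9*x^4 - 3*x^3 + 6*x^2.
∫_{-1}^{1} of each monomial x^k gives [2/(k+1) if k even, 0 if k odd]. Integrating term-by-term (or equivalently evaluating the antiderivative F(x) = -9*x^5/5 - 3*x^4/4 + 2*x^3 at the endpoints):
  F(1) − F(−1) = -11/20 − (-19/20) = 2/5.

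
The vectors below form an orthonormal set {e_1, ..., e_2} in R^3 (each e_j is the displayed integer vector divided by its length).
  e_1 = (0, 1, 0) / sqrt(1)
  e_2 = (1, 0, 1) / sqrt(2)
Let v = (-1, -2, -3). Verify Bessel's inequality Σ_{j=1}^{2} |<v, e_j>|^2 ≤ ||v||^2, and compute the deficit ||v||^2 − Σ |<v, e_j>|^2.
Σ |<v, e_j>|^2 = 12; ||v||^2 = 14; deficit = 2

Write each e_j = u_j / sqrt(<u_j, u_j>) where u_j is the displayed integer vector. Then <v, e_j> = <v, u_j> / sqrt(<u_j, u_j>), so |<v, e_j>|^2 = <v, u_j>^2 / <u_j, u_j>.
Coefficients: <v, e_1> = -2/sqrt(1), <v, e_2> = -4/sqrt(2).
Square and sum: Σ |<v, e_j>|^2 = 12.
Compute ||v||^2 = v·v = 14.
Deficit = 14 − 12 = 2 ≥ 0, confirming Bessel's inequality. (The deficit equals ||v − Σ <v,e_j> e_j||^2, the squared distance from v to span{e_j}.)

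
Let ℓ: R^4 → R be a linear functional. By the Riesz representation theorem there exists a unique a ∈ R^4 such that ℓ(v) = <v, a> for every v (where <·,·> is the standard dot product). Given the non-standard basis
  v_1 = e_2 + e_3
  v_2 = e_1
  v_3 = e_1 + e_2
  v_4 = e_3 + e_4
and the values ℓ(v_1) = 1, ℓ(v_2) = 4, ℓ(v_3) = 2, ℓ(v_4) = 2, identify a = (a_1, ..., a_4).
a = (4, -2, 3, -1)

Write a = (a_1, ..., a_4) in the standard basis. For each basis vector v_i, ℓ(v_i) = <v_i, a> is a linear equation in the a_j's. Collect the n equations into a matrix system V a = ℓ, where row i of V is v_i (expressed in the standard basis). Since V is invertible (lower-triangular with 1s on the diagonal, up to permutation), solve by back-substitution:
  V =
[[0, 1, 1, 0],
 [1, 0, 0, 0],
 [1, 1, 0, 0],
 [0, 0, 1, 1]]
  V a = (1, 4, 2, 2)
Solving gives a = (4, -2, 3, -1).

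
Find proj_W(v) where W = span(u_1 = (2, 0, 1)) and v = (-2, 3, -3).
proj_W(v) = (-14/5, 0, -7/5)

Set up U = [u_1 | ... | u_1] ∈ R^(3×1). The projector onto W = col(U) is P = U (U^T U)^(-1) U^T.
Compute U^T U =
  [5],
and U^T v = (-7).
Solve U^T U · c = U^T v for the coefficients: c = (-7/5). The projection is proj_W(v) = U c.
Check: (v - proj_W(v)) · u_1 = 0  (should be 0).
Result: proj_W(v) = (-14/5, 0, -7/5).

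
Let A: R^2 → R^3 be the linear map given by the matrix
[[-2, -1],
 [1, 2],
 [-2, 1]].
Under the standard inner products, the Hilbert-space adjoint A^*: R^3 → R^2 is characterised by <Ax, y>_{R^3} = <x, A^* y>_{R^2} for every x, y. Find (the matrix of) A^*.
A^* = A^T =
[[-2, 1, -2],
 [-1, 2, 1]]

For real matrices with standard dot products, the defining identity <Ax, y> = <x, A^* y> gives (Ax)^T y = x^T (A^*) y, i.e. x^T A^T y = x^T (A^*) y. Since this holds for all x, y, we must have A^* = A^T. Therefore
A^* =
[[-2, 1, -2],
 [-1, 2, 1]].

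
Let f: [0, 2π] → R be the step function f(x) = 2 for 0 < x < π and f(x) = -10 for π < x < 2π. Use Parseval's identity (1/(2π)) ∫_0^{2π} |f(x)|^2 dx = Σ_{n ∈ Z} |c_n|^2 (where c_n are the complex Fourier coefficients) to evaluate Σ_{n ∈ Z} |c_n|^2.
Σ |c_n|^2 = 52

Parseval equates the L^2 energy of f (normalised by 1/(2π)) with the ℓ^2 sum of its Fourier coefficients: (1/(2π)) ∫_0^{2π} |f|^2 = Σ |c_n|^2.
Compute the left side: (1/(2π)) [∫_0^π 2^2 dx + ∫_π^{2π} (-10)^2 dx] = (1/(2π)) · (4π + 100π) = (4 + 100)/2 = 52.
So Σ_{n ∈ Z} |c_n|^2 = 52.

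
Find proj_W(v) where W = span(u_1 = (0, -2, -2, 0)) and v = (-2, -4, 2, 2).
proj_W(v) = (0, -1, -1, 0)

Set up U = [u_1 | ... | u_1] ∈ R^(4×1). The projector onto W = col(U) is P = U (U^T U)^(-1) U^T.
Compute U^T U =
  [8],
and U^T v = (4).
Solve U^T U · c = U^T v for the coefficients: c = (1/2). The projection is proj_W(v) = U c.
Check: (v - proj_W(v)) · u_1 = 0  (should be 0).
Result: proj_W(v) = (0, -1, -1, 0).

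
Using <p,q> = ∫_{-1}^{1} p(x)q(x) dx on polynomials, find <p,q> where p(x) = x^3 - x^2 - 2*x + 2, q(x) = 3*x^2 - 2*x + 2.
<p,q> = 34/3

Expand the product: p(x)·q(x) = 3*x^5 - 5*x^4 - 2*x^3 + 8*x^2 - 8*x + 4.
∫_{-1}^{1} of each monomial x^k gives [2/(k+1) if k even, 0 if k odd]. Integrating term-by-term (or equivalently evaluating the antiderivative F(x) = x^6/2 - x^5 - x^4/2 + 8*x^3/3 - 4*x^2 + 4*x at the endpoints):
  F(1) − F(−1) = 5/3 − (-29/3) = 34/3.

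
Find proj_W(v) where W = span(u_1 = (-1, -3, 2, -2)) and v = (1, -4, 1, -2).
proj_W(v) = (-17/18, -17/6, 17/9, -17/9)

Set up U = [u_1 | ... | u_1] ∈ R^(4×1). The projector onto W = col(U) is P = U (U^T U)^(-1) U^T.
Compute U^T U =
  [18],
and U^T v = (17).
Solve U^T U · c = U^T v for the coefficients: c = (17/18). The projection is proj_W(v) = U c.
Check: (v - proj_W(v)) · u_1 = 0  (should be 0).
Result: proj_W(v) = (-17/18, -17/6, 17/9, -17/9).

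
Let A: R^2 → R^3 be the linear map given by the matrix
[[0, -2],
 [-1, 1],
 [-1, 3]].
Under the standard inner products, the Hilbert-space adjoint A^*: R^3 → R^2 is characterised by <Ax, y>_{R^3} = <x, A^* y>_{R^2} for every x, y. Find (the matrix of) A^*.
A^* = A^T =
[[0, -1, -1],
 [-2, 1, 3]]

For real matrices with standard dot products, the defining identity <Ax, y> = <x, A^* y> gives (Ax)^T y = x^T (A^*) y, i.e. x^T A^T y = x^T (A^*) y. Since this holds for all x, y, we must have A^* = A^T. Therefore
A^* =
[[0, -1, -1],
 [-2, 1, 3]].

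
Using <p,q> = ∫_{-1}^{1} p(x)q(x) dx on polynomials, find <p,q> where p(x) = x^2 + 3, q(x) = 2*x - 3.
<p,q> = -20

Expand the product: p(x)·q(x) = 2*x^3 - 3*x^2 + 6*x - 9.
∫_{-1}^{1} of each monomial x^k gives [2/(k+1) if k even, 0 if k odd]. Integrating term-by-term (or equivalently evaluating the antiderivative F(x) = x^4/2 - x^3 + 3*x^2 - 9*x at the endpoints):
  F(1) − F(−1) = -13/2 − (27/2) = -20.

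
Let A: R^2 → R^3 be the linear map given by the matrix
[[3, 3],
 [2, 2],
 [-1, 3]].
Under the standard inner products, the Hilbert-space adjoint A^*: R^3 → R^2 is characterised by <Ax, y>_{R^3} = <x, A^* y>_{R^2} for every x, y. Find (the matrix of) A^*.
A^* = A^T =
[[3, 2, -1],
 [3, 2, 3]]

For real matrices with standard dot products, the defining identity <Ax, y> = <x, A^* y> gives (Ax)^T y = x^T (A^*) y, i.e. x^T A^T y = x^T (A^*) y. Since this holds for all x, y, we must have A^* = A^T. Therefore
A^* =
[[3, 2, -1],
 [3, 2, 3]].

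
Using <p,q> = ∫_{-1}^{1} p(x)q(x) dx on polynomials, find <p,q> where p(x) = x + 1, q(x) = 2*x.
<p,q> = 4/3

Expand the product: p(x)·q(x) = 2*x^2 + 2*x.
∫_{-1}^{1} of each monomial x^k gives [2/(k+1) if k even, 0 if k odd]. Integrating term-by-term (or equivalently evaluating the antiderivative F(x) = 2*x^3/3 + x^2 at the endpoints):
  F(1) − F(−1) = 5/3 − (1/3) = 4/3.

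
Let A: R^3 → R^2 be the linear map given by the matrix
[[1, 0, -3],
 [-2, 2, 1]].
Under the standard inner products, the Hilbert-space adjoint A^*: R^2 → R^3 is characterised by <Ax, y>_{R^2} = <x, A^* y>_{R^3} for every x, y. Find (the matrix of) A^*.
A^* = A^T =
[[1, -2],
 [0, 2],
 [-3, 1]]

For real matrices with standard dot products, the defining identity <Ax, y> = <x, A^* y> gives (Ax)^T y = x^T (A^*) y, i.e. x^T A^T y = x^T (A^*) y. Since this holds for all x, y, we must have A^* = A^T. Therefore
A^* =
[[1, -2],
 [0, 2],
 [-3, 1]].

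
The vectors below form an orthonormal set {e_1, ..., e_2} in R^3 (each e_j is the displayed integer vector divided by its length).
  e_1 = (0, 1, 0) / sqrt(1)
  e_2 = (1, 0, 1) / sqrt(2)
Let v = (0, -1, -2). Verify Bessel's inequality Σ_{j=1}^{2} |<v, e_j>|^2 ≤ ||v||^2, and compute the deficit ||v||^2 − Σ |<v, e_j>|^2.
Σ |<v, e_j>|^2 = 3; ||v||^2 = 5; deficit = 2

Write each e_j = u_j / sqrt(<u_j, u_j>) where u_j is the displayed integer vector. Then <v, e_j> = <v, u_j> / sqrt(<u_j, u_j>), so |<v, e_j>|^2 = <v, u_j>^2 / <u_j, u_j>.
Coefficients: <v, e_1> = -1/sqrt(1), <v, e_2> = -2/sqrt(2).
Square and sum: Σ |<v, e_j>|^2 = 3.
Compute ||v||^2 = v·v = 5.
Deficit = 5 − 3 = 2 ≥ 0, confirming Bessel's inequality. (The deficit equals ||v − Σ <v,e_j> e_j||^2, the squared distance from v to span{e_j}.)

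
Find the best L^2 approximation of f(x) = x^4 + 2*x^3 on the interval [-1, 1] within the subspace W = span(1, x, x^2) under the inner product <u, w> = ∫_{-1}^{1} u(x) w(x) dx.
g(x) = 6*x^2/7 + 6*x/5 - 3/35

The best approximation g ∈ W is the orthogonal projection of f onto W. Writing g = a_0 + a_1 x + a_2 x^2, the coefficients solve the normal equations G · a = b where
  G_{ij} = <φ_i, φ_j> and b_i = <f, φ_i>, with φ_0 = 1, φ_1 = x, φ_2 = x^2.
G =
  [2, 0, 2/3]
  [0, 2/3, 0]
  [2/3, 0, 2/5],
b = (2/5, 4/5, 2/7).
Solving gives a_0 = -3/35, a_1 = 6/5, a_2 = 6/7, so
  g(x) = 6*x^2/7 + 6*x/5 - 3/35.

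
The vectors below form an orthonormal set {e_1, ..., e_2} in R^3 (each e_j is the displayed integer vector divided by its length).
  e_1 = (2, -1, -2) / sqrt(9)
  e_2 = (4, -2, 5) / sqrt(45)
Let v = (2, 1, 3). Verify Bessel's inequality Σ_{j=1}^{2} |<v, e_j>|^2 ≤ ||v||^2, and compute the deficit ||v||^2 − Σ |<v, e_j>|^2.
Σ |<v, e_j>|^2 = 54/5; ||v||^2 = 14; deficit = 16/5

Write each e_j = u_j / sqrt(<u_j, u_j>) where u_j is the displayed integer vector. Then <v, e_j> = <v, u_j> / sqrt(<u_j, u_j>), so |<v, e_j>|^2 = <v, u_j>^2 / <u_j, u_j>.
Coefficients: <v, e_1> = -3/sqrt(9), <v, e_2> = 21/sqrt(45).
Square and sum: Σ |<v, e_j>|^2 = 54/5.
Compute ||v||^2 = v·v = 14.
Deficit = 14 − 54/5 = 16/5 ≥ 0, confirming Bessel's inequality. (The deficit equals ||v − Σ <v,e_j> e_j||^2, the squared distance from v to span{e_j}.)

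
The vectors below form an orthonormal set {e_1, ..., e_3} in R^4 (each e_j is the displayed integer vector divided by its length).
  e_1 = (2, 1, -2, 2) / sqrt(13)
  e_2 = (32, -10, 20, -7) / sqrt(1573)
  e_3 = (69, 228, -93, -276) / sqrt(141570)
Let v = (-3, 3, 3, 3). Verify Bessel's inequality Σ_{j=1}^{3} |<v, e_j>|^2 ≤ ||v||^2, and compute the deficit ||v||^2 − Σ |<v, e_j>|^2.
Σ |<v, e_j>|^2 = 108/13; ||v||^2 = 36; deficit = 360/13

Write each e_j = u_j / sqrt(<u_j, u_j>) where u_j is the displayed integer vector. Then <v, e_j> = <v, u_j> / sqrt(<u_j, u_j>), so |<v, e_j>|^2 = <v, u_j>^2 / <u_j, u_j>.
Coefficients: <v, e_1> = -3/sqrt(13), <v, e_2> = -87/sqrt(1573), <v, e_3> = -630/sqrt(141570).
Square and sum: Σ |<v, e_j>|^2 = 108/13.
Compute ||v||^2 = v·v = 36.
Deficit = 36 − 108/13 = 360/13 ≥ 0, confirming Bessel's inequality. (The deficit equals ||v − Σ <v,e_j> e_j||^2, the squared distance from v to span{e_j}.)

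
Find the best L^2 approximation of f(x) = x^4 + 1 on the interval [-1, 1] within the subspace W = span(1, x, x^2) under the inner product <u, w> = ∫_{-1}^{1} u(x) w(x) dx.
g(x) = 6*x^2/7 + 32/35

The best approximation g ∈ W is the orthogonal projection of f onto W. Writing g = a_0 + a_1 x + a_2 x^2, the coefficients solve the normal equations G · a = b where
  G_{ij} = <φ_i, φ_j> and b_i = <f, φ_i>, with φ_0 = 1, φ_1 = x, φ_2 = x^2.
G =
  [2, 0, 2/3]
  [0, 2/3, 0]
  [2/3, 0, 2/5],
b = (12/5, 0, 20/21).
Solving gives a_0 = 32/35, a_1 = 0, a_2 = 6/7, so
  g(x) = 6*x^2/7 + 32/35.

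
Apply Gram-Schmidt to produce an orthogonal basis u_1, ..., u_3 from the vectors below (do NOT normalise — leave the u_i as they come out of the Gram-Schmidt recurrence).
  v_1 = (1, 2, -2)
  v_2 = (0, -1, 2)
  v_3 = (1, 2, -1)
Orthogonal basis:
  u_1 = (1, 2, -2)
  u_2 = (2/3, 1/3, 2/3)
  u_3 = (-2/9, 2/9, 1/9)

Apply the Gram-Schmidt recurrence
  u_1 = v_1
  u_i = v_i − Σ_{j<i} ((v_i · u_j) / (u_j · u_j)) · u_j.

Step by step this gives:
  u_1 = (1, 2, -2)
  u_2 = (2/3, 1/3, 2/3)
  u_3 = (-2/9, 2/9, 1/9)

Orthogonality check:
  u_2 · u_1 = 0 (should be 0)
  u_3 · u_1 = 0 (should be 0)
  u_3 · u_2 = 0 (should be 0)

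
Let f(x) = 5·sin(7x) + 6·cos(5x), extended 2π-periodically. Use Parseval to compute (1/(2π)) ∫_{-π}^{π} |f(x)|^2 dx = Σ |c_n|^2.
Σ |c_n|^2 = 61/2

Expand |f|^2 and use orthogonality of {sin(nx), cos(mx)} on [-π, π]:
  ∫_{-π}^{π} sin(nx)^2 dx = π, ∫ cos(mx)^2 dx = π, and cross terms integrate to 0.
So ∫_{-π}^{π} f(x)^2 dx = 5^2 · π + 6^2 · π = (25 + 36)π.
Divide by 2π: (25 + 36)/2 = 61/2.
By Parseval, this equals Σ |c_n|^2.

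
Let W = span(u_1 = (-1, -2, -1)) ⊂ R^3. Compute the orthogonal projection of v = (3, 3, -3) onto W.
proj_W(v) = (1, 2, 1)

Set up U = [u_1 | ... | u_1] ∈ R^(3×1). The projector onto W = col(U) is P = U (U^T U)^(-1) U^T.
Compute U^T U =
  [6],
and U^T v = (-6).
Solve U^T U · c = U^T v for the coefficients: c = (-1). The projection is proj_W(v) = U c.
Check: (v - proj_W(v)) · u_1 = 0  (should be 0).
Result: proj_W(v) = (1, 2, 1).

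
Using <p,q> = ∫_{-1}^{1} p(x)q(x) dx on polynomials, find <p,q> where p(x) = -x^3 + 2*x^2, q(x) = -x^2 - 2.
<p,q> = -52/15

Expand the product: p(x)·q(x) = x^5 - 2*x^4 + 2*x^3 - 4*x^2.
∫_{-1}^{1} of each monomial x^k gives [2/(k+1) if k even, 0 if k odd]. Integrating term-by-term (or equivalently evaluating the antiderivative F(x) = x^6/6 - 2*x^5/5 + x^4/2 - 4*x^3/3 at the endpoints):
  F(1) − F(−1) = -16/15 − (12/5) = -52/15.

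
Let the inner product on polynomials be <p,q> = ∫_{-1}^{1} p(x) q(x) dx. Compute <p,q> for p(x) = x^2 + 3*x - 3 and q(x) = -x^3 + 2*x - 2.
<p,q> = 202/15

Expand the product: p(x)·q(x) = -x^5 - 3*x^4 + 5*x^3 + 4*x^2 - 12*x + 6.
∫_{-1}^{1} of each monomial x^k gives [2/(k+1) if k even, 0 if k odd]. Integrating term-by-term (or equivalently evaluating the antiderivative F(x) = -x^6/6 - 3*x^5/5 + 5*x^4/4 + 4*x^3/3 - 6*x^2 + 6*x at the endpoints):
  F(1) − F(−1) = 109/60 − (-233/20) = 202/15.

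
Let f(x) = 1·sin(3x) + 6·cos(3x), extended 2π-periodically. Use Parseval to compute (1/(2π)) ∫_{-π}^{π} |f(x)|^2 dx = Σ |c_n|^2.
Σ |c_n|^2 = 37/2

Expand |f|^2 and use orthogonality of {sin(nx), cos(mx)} on [-π, π]:
  ∫_{-π}^{π} sin(nx)^2 dx = π, ∫ cos(mx)^2 dx = π, and cross terms integrate to 0.
So ∫_{-π}^{π} f(x)^2 dx = 1^2 · π + 6^2 · π = (1 + 36)π.
Divide by 2π: (1 + 36)/2 = 37/2.
By Parseval, this equals Σ |c_n|^2.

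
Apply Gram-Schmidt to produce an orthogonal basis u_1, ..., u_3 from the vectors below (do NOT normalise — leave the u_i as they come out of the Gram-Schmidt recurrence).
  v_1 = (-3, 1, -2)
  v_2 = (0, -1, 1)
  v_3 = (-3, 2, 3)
Orthogonal basis:
  u_1 = (-3, 1, -2)
  u_2 = (-9/14, -11/14, 4/7)
  u_3 = (-18/19, 54/19, 54/19)

Apply the Gram-Schmidt recurrence
  u_1 = v_1
  u_i = v_i − Σ_{j<i} ((v_i · u_j) / (u_j · u_j)) · u_j.

Step by step this gives:
  u_1 = (-3, 1, -2)
  u_2 = (-9/14, -11/14, 4/7)
  u_3 = (-18/19, 54/19, 54/19)

Orthogonality check:
  u_2 · u_1 = 0 (should be 0)
  u_3 · u_1 = 0 (should be 0)
  u_3 · u_2 = 0 (should be 0)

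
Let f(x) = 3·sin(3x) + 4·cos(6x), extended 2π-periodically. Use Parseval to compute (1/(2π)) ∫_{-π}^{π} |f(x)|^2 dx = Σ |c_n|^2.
Σ |c_n|^2 = 25/2

Expand |f|^2 and use orthogonality of {sin(nx), cos(mx)} on [-π, π]:
  ∫_{-π}^{π} sin(nx)^2 dx = π, ∫ cos(mx)^2 dx = π, and cross terms integrate to 0.
So ∫_{-π}^{π} f(x)^2 dx = 3^2 · π + 4^2 · π = (9 + 16)π.
Divide by 2π: (9 + 16)/2 = 25/2.
By Parseval, this equals Σ |c_n|^2.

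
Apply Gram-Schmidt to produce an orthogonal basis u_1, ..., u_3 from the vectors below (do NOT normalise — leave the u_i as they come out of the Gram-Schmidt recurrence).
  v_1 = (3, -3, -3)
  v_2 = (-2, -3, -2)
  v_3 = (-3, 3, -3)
Orthogonal basis:
  u_1 = (3, -3, -3)
  u_2 = (-3, -2, -1)
  u_3 = (-5/7, 20/7, -25/7)

Apply the Gram-Schmidt recurrence
  u_1 = v_1
  u_i = v_i − Σ_{j<i} ((v_i · u_j) / (u_j · u_j)) · u_j.

Step by step this gives:
  u_1 = (3, -3, -3)
  u_2 = (-3, -2, -1)
  u_3 = (-5/7, 20/7, -25/7)

Orthogonality check:
  u_2 · u_1 = 0 (should be 0)
  u_3 · u_1 = 0 (should be 0)
  u_3 · u_2 = 0 (should be 0)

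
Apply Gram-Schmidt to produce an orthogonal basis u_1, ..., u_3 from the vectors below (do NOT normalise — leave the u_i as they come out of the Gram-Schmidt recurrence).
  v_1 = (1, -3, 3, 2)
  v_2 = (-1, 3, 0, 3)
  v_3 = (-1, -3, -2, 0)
Orthogonal basis:
  u_1 = (1, -3, 3, 2)
  u_2 = (-19/23, 57/23, 12/23, 77/23)
  u_3 = (-603/421, -717/421, -860/421, 516/421)

Apply the Gram-Schmidt recurrence
  u_1 = v_1
  u_i = v_i − Σ_{j<i} ((v_i · u_j) / (u_j · u_j)) · u_j.

Step by step this gives:
  u_1 = (1, -3, 3, 2)
  u_2 = (-19/23, 57/23, 12/23, 77/23)
  u_3 = (-603/421, -717/421, -860/421, 516/421)

Orthogonality check:
  u_2 · u_1 = 0 (should be 0)
  u_3 · u_1 = 0 (should be 0)
  u_3 · u_2 = 0 (should be 0)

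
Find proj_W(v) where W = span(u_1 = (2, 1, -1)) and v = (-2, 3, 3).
proj_W(v) = (-4/3, -2/3, 2/3)

Set up U = [u_1 | ... | u_1] ∈ R^(3×1). The projector onto W = col(U) is P = U (U^T U)^(-1) U^T.
Compute U^T U =
  [6],
and U^T v = (-4).
Solve U^T U · c = U^T v for the coefficients: c = (-2/3). The projection is proj_W(v) = U c.
Check: (v - proj_W(v)) · u_1 = 0  (should be 0).
Result: proj_W(v) = (-4/3, -2/3, 2/3).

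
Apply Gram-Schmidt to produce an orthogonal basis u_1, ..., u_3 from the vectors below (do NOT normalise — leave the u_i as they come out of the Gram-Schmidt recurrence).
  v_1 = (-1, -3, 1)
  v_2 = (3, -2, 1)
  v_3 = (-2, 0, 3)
Orthogonal basis:
  u_1 = (-1, -3, 1)
  u_2 = (37/11, -10/11, 7/11)
  u_3 = (-35/138, 70/69, 385/138)

Apply the Gram-Schmidt recurrence
  u_1 = v_1
  u_i = v_i − Σ_{j<i} ((v_i · u_j) / (u_j · u_j)) · u_j.

Step by step this gives:
  u_1 = (-1, -3, 1)
  u_2 = (37/11, -10/11, 7/11)
  u_3 = (-35/138, 70/69, 385/138)

Orthogonality check:
  u_2 · u_1 = 0 (should be 0)
  u_3 · u_1 = 0 (should be 0)
  u_3 · u_2 = 0 (should be 0)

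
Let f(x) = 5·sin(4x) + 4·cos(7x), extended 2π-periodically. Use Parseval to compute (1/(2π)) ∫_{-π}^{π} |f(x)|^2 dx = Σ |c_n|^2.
Σ |c_n|^2 = 41/2

Expand |f|^2 and use orthogonality of {sin(nx), cos(mx)} on [-π, π]:
  ∫_{-π}^{π} sin(nx)^2 dx = π, ∫ cos(mx)^2 dx = π, and cross terms integrate to 0.
So ∫_{-π}^{π} f(x)^2 dx = 5^2 · π + 4^2 · π = (25 + 16)π.
Divide by 2π: (25 + 16)/2 = 41/2.
By Parseval, this equals Σ |c_n|^2.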